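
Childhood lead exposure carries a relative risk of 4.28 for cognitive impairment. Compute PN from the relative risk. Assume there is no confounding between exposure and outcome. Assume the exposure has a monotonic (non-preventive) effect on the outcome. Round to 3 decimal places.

Under exogeneity and monotonicity, PN = (RR − 1) / RR = 1 − 1/RR.
PN = (4.28 − 1) / 4.28 = 3.28 / 4.28 ≈ 0.7664

PN ≈ 0.766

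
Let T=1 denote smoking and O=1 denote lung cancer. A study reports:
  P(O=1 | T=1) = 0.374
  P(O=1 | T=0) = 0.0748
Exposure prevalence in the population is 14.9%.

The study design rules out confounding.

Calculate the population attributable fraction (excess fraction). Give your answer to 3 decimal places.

Let p₁ = 0.374, p₀ = 0.0748.
Overall risk P(Y=1) = π·p₁ + (1−π)·p₀ = 0.149×0.374 + 0.851×0.0748 = 0.11938.
Under exogeneity, PAF = [P(Y=1) − p₀] / P(Y=1).
PAF = (0.11938 − 0.0748) / 0.11938 ≈ 0.3734

PAF ≈ 0.373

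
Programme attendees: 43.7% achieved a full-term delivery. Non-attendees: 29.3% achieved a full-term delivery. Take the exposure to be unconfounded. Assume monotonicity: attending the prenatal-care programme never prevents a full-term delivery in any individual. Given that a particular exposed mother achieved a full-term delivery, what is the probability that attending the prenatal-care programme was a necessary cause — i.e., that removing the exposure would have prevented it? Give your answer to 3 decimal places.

PN ≈ 0.330

p₁ = 0.437, p₀ = 0.293.
Under exogeneity and monotonicity, PN = (p₁ − p₀) / p₁.
PN = (0.437 − 0.293) / 0.437 = 0.144 / 0.437 ≈ 0.3295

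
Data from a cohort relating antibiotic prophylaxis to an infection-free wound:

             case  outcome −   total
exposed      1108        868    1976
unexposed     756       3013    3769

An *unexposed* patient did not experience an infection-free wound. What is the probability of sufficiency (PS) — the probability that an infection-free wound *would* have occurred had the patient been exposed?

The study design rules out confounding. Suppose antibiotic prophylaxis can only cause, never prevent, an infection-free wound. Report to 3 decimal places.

p₁ = P(outcome | exposed) = 1108/1976 = 0.56073
p₀ = P(outcome | unexposed) = 756/3769 = 0.20058
Under exogeneity and monotonicity, PS = (p₁ − p₀) / (1 − p₀).
PS = (0.56073 − 0.20058) / (1 − 0.20058) = 0.36015 / 0.79942 ≈ 0.4505

PS ≈ 0.451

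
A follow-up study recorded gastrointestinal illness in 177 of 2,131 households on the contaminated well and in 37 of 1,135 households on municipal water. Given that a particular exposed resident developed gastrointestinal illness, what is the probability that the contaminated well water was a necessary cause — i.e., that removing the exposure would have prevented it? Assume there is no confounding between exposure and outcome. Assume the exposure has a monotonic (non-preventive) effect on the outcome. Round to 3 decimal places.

PN ≈ 0.608

p₁ = P(outcome | exposed) = 177/2131 = 0.08306
p₀ = P(outcome | unexposed) = 37/1135 = 0.032599
Under exogeneity and monotonicity, PN = (p₁ − p₀) / p₁.
PN = (0.08306 − 0.032599) / 0.08306 = 0.05046 / 0.08306 ≈ 0.6075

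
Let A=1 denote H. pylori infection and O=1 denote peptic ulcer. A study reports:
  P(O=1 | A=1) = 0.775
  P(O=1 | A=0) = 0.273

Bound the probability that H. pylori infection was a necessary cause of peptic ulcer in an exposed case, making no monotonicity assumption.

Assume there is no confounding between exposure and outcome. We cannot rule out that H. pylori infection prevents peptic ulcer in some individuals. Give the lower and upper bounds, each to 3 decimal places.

0.648 ≤ PN ≤ 0.938

Let p₁ = 0.775, p₀ = 0.273.
Under exogeneity alone the bounds on PN are max{0,(p₁−p₀)/p₁} ≤ PN ≤ min{1,(1−p₀)/p₁}.
  lower = (p₁ − p₀)/p₁ = 0.502 / 0.775 ≈ 0.6477
  upper = min{1, (1 − p₀)/p₁} = 0.727 / 0.775 ≈ 0.9381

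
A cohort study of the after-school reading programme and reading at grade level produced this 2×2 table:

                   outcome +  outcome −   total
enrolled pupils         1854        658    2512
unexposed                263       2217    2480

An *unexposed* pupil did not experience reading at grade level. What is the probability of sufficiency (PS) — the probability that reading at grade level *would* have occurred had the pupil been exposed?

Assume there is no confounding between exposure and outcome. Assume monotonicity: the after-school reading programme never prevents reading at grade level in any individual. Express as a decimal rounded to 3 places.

p₁ = P(outcome | exposed) = 1854/2512 = 0.73806
p₀ = P(outcome | unexposed) = 263/2480 = 0.10605
Under exogeneity and monotonicity, PS = (p₁ − p₀) / (1 − p₀).
PS = (0.73806 − 0.10605) / (1 − 0.10605) = 0.63201 / 0.89395 ≈ 0.7070

PS ≈ 0.707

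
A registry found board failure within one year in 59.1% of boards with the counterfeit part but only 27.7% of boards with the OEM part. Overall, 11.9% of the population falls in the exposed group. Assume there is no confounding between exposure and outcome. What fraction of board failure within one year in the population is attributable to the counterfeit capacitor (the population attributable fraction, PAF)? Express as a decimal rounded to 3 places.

p₁ = 0.591, p₀ = 0.277.
Overall risk P(Y=1) = π·p₁ + (1−π)·p₀ = 0.119×0.591 + 0.881×0.277 = 0.31437.
Under exogeneity, PAF = [P(Y=1) − p₀] / P(Y=1).
PAF = (0.31437 − 0.277) / 0.31437 ≈ 0.1189

PAF ≈ 0.119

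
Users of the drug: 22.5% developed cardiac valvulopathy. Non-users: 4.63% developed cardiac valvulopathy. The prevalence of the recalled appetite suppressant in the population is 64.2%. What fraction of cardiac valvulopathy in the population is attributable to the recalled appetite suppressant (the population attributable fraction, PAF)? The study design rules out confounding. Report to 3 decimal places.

p₁ = 0.225, p₀ = 0.0463.
Overall risk P(Y=1) = π·p₁ + (1−π)·p₀ = 0.642×0.225 + 0.358×0.0463 = 0.16103.
Under exogeneity, PAF = [P(Y=1) − p₀] / P(Y=1).
PAF = (0.16103 − 0.0463) / 0.16103 ≈ 0.7125

PAF ≈ 0.712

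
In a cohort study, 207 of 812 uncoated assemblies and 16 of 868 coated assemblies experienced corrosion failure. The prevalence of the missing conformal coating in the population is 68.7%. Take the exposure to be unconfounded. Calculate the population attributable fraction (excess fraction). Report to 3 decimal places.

PAF ≈ 0.898

p₁ = P(outcome | exposed) = 207/812 = 0.25493
p₀ = P(outcome | unexposed) = 16/868 = 0.018433
Overall risk P(Y=1) = π·p₁ + (1−π)·p₀ = 0.687×0.25493 + 0.313×0.018433 = 0.1809.
Under exogeneity, PAF = [P(Y=1) − p₀] / P(Y=1).
PAF = (0.1809 − 0.018433) / 0.1809 ≈ 0.8981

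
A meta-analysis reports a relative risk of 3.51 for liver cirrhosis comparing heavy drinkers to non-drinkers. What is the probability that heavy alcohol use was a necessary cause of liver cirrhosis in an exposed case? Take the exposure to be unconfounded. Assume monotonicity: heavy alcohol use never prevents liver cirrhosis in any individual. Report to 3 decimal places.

PN ≈ 0.715

Under exogeneity and monotonicity, PN = (RR − 1) / RR = 1 − 1/RR.
PN = (3.51 − 1) / 3.51 = 2.51 / 3.51 ≈ 0.7151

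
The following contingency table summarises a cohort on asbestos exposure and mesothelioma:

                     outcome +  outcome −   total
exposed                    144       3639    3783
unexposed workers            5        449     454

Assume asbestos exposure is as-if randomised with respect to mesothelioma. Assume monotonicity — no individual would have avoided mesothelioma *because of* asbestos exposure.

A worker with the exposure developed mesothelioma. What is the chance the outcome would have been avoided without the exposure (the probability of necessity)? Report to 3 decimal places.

p₁ = P(outcome | exposed) = 144/3783 = 0.038065
p₀ = P(outcome | unexposed) = 5/454 = 0.011013
Under exogeneity and monotonicity, PN = (p₁ − p₀) / p₁.
PN = (0.038065 − 0.011013) / 0.038065 = 0.027052 / 0.038065 ≈ 0.7107

PN ≈ 0.711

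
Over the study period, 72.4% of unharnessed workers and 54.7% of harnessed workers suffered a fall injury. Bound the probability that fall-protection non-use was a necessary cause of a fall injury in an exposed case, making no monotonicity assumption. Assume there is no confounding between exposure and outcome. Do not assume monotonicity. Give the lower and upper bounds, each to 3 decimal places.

0.244 ≤ PN ≤ 0.626

p₁ = 0.724, p₀ = 0.547.
Under exogeneity alone the bounds on PN are max{0,(p₁−p₀)/p₁} ≤ PN ≤ min{1,(1−p₀)/p₁}.
  lower = (p₁ − p₀)/p₁ = 0.177 / 0.724 ≈ 0.2445
  upper = min{1, (1 − p₀)/p₁} = 0.453 / 0.724 ≈ 0.6257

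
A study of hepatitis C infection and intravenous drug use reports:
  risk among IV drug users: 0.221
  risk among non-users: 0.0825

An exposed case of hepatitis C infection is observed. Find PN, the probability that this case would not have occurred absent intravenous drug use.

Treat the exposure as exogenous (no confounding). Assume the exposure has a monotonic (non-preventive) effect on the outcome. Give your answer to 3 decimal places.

Let p₁ = 0.221, p₀ = 0.0825.
Under exogeneity and monotonicity, PN = (p₁ − p₀) / p₁.
PN = (0.221 − 0.0825) / 0.221 = 0.1385 / 0.221 ≈ 0.6267

PN ≈ 0.627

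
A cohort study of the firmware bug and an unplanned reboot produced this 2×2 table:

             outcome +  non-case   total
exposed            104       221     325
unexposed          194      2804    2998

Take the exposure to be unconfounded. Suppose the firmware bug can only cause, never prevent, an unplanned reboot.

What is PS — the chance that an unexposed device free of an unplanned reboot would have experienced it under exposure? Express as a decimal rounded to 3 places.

p₁ = P(outcome | exposed) = 104/325 = 0.32
p₀ = P(outcome | unexposed) = 194/2998 = 0.06471
Under exogeneity and monotonicity, PS = (p₁ − p₀)/(1 − p₀).
PS = (0.32 − 0.06471) / 0.93529 ≈ 0.2730

PS ≈ 0.273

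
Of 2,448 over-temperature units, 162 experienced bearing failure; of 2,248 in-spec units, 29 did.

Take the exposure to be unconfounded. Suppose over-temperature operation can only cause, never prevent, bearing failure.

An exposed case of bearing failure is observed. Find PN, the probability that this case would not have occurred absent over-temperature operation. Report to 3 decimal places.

p₁ = P(outcome | exposed) = 162/2448 = 0.066176
p₀ = P(outcome | unexposed) = 29/2248 = 0.0129
Under exogeneity and monotonicity, PN = (p₁ − p₀) / p₁.
PN = (0.066176 − 0.0129) / 0.066176 = 0.053276 / 0.066176 ≈ 0.8051

PN ≈ 0.805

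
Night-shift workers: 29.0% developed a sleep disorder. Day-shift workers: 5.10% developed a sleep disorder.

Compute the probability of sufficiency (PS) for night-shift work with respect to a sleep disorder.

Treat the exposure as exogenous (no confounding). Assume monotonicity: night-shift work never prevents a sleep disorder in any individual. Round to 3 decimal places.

PS ≈ 0.252

p₁ = 0.29, p₀ = 0.051.
Under exogeneity and monotonicity, PS = (p₁ − p₀) / (1 − p₀).
PS = (0.29 − 0.051) / (1 − 0.051) = 0.239 / 0.949 ≈ 0.2518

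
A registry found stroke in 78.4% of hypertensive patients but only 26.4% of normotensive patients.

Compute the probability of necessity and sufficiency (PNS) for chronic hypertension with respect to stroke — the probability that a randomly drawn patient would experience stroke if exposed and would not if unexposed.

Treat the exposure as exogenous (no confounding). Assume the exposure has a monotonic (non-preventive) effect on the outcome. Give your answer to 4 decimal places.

PNS ≈ 0.5200

p₁ = 0.784, p₀ = 0.264.
Under exogeneity and monotonicity, PNS = p₁ − p₀.
PNS = 0.784 − 0.264 = 0.52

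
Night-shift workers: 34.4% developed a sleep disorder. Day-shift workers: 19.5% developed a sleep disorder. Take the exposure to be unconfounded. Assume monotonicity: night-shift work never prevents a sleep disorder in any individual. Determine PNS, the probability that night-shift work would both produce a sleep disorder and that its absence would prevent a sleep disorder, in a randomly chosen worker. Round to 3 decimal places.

PNS ≈ 0.149

p₁ = 0.344, p₀ = 0.195.
Under exogeneity and monotonicity, PNS = p₁ − p₀.
PNS = 0.344 − 0.195 = 0.149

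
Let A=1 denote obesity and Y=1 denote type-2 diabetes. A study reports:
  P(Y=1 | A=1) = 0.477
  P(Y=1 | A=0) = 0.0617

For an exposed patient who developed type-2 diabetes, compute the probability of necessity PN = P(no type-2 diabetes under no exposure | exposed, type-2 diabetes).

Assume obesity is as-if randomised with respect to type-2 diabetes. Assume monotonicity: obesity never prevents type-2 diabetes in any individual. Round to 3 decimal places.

Let p₁ = 0.477, p₀ = 0.0617.
Under exogeneity and monotonicity, PN = (p₁ − p₀) / p₁.
PN = (0.477 − 0.0617) / 0.477 = 0.4153 / 0.477 ≈ 0.8706

PN ≈ 0.871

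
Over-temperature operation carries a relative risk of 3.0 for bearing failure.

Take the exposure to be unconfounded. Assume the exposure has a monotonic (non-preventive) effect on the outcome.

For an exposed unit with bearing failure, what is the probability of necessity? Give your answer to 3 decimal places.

PN ≈ 0.667

Under exogeneity and monotonicity, PN = (RR − 1) / RR = 1 − 1/RR.
PN = (3.0 − 1) / 3.0 = 2 / 3.0 ≈ 0.6667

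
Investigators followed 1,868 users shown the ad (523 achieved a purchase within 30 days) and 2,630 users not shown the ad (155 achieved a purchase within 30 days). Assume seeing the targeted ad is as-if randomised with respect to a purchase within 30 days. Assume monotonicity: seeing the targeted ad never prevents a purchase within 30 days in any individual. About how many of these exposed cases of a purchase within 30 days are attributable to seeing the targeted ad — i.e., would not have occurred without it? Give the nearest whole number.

p₁ = P(outcome | exposed) = 523/1868 = 0.27998
p₀ = P(outcome | unexposed) = 155/2630 = 0.058935
PN = (p₁ − p₀)/p₁ = (0.27998 − 0.058935) / 0.27998 ≈ 0.78950.
Attributable cases ≈ PN × (exposed cases) = 0.78950 × 523 ≈ 412.91.

about 413 cases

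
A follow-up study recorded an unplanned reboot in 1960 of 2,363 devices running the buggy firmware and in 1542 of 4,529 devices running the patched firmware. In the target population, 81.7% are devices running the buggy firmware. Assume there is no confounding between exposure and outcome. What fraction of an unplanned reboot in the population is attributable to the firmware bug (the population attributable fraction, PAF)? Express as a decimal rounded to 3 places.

p₁ = P(outcome | exposed) = 1960/2363 = 0.82945
p₀ = P(outcome | unexposed) = 1542/4529 = 0.34047
Overall risk P(Y=1) = π·p₁ + (1−π)·p₀ = 0.817×0.82945 + 0.183×0.34047 = 0.73997.
Under exogeneity, PAF = [P(Y=1) − p₀] / P(Y=1).
PAF = (0.73997 − 0.34047) / 0.73997 ≈ 0.5399

PAF ≈ 0.540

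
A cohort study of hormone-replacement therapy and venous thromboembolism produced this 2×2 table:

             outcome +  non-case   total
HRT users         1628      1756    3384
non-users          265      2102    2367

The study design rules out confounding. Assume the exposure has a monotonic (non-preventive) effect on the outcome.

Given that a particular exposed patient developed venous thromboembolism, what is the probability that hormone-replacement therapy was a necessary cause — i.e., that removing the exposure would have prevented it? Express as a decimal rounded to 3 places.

PN ≈ 0.767

p₁ = P(outcome | exposed) = 1628/3384 = 0.48109
p₀ = P(outcome | unexposed) = 265/2367 = 0.11196
Under exogeneity and monotonicity, PN = (p₁ − p₀)/p₁.
PN = (0.48109 − 0.11196) / 0.48109 ≈ 0.7673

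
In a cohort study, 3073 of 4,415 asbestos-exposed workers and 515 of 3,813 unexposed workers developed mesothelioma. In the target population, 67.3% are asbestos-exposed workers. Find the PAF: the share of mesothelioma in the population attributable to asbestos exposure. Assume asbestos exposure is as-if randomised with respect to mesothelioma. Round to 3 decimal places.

PAF ≈ 0.737

p₁ = P(outcome | exposed) = 3073/4415 = 0.69604
p₀ = P(outcome | unexposed) = 515/3813 = 0.13506
Overall risk P(Y=1) = π·p₁ + (1−π)·p₀ = 0.673×0.69604 + 0.327×0.13506 = 0.5126.
Under exogeneity, PAF = [P(Y=1) − p₀] / P(Y=1).
PAF = (0.5126 − 0.13506) / 0.5126 ≈ 0.7365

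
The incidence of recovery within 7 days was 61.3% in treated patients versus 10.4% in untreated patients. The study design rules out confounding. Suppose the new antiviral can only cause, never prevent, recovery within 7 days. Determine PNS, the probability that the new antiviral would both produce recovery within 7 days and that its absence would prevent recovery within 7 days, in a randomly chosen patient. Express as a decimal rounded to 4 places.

PNS ≈ 0.5090

p₁ = 0.613, p₀ = 0.104.
Under exogeneity and monotonicity, PNS = p₁ − p₀.
PNS = 0.613 − 0.104 = 0.509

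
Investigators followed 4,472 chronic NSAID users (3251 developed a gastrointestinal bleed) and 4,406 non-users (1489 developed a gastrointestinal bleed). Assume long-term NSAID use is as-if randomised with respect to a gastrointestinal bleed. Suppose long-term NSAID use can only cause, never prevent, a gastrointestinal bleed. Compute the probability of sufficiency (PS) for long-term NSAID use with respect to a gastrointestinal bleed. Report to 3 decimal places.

PS ≈ 0.588

p₁ = P(outcome | exposed) = 3251/4472 = 0.72697
p₀ = P(outcome | unexposed) = 1489/4406 = 0.33795
Under exogeneity and monotonicity, PS = (p₁ − p₀) / (1 − p₀).
PS = (0.72697 − 0.33795) / (1 − 0.33795) = 0.38902 / 0.66205 ≈ 0.5876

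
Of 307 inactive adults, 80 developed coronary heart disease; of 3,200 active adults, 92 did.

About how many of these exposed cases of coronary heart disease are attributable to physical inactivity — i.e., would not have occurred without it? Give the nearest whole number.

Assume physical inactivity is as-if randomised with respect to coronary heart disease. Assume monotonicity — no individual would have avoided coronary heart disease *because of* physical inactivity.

p₁ = P(outcome | exposed) = 80/307 = 0.26059
p₀ = P(outcome | unexposed) = 92/3200 = 0.02875
PN = (p₁ − p₀)/p₁ = (0.26059 − 0.02875) / 0.26059 ≈ 0.88967.
Attributable cases ≈ PN × (exposed cases) = 0.88967 × 80 ≈ 71.17.

about 71 cases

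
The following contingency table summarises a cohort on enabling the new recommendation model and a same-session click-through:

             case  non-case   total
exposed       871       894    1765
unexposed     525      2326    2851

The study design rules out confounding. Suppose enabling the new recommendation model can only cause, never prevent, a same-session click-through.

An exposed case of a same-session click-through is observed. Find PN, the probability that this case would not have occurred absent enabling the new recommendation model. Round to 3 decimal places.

PN ≈ 0.627

p₁ = P(outcome | exposed) = 871/1765 = 0.49348
p₀ = P(outcome | unexposed) = 525/2851 = 0.18415
Under exogeneity and monotonicity, PN = (p₁ − p₀) / p₁.
PN = (0.49348 − 0.18415) / 0.49348 = 0.30934 / 0.49348 ≈ 0.6268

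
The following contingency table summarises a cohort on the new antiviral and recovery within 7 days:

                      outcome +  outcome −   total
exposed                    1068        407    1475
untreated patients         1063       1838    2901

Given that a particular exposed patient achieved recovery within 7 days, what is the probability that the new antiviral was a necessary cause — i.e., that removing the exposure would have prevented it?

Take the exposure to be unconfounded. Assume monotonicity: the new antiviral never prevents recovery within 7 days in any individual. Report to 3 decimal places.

PN ≈ 0.494

p₁ = P(outcome | exposed) = 1068/1475 = 0.72407
p₀ = P(outcome | unexposed) = 1063/2901 = 0.36643
Under exogeneity and monotonicity, PN = (p₁ − p₀)/p₁.
PN = (0.72407 − 0.36643) / 0.72407 ≈ 0.4939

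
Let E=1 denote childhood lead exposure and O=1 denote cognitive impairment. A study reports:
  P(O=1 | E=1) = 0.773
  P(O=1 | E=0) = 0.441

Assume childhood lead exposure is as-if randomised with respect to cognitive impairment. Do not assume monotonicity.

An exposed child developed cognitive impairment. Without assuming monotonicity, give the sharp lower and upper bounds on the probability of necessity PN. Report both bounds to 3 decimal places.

0.429 ≤ PN ≤ 0.723

Let p₁ = 0.773, p₀ = 0.441.
Under exogeneity alone the bounds on PN are max{0,(p₁−p₀)/p₁} ≤ PN ≤ min{1,(1−p₀)/p₁}.
  lower = (p₁ − p₀)/p₁ = 0.332 / 0.773 ≈ 0.4295
  upper = min{1, (1 − p₀)/p₁} = 0.559 / 0.773 ≈ 0.7232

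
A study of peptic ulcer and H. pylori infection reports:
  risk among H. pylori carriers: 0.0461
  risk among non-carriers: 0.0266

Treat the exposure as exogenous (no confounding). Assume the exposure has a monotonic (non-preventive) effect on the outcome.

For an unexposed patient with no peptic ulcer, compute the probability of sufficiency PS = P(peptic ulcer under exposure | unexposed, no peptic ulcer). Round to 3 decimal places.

Let p₁ = 0.0461, p₀ = 0.0266.
Under exogeneity and monotonicity, PS = (p₁ − p₀) / (1 − p₀).
PS = (0.0461 − 0.0266) / (1 − 0.0266) = 0.0195 / 0.9734 ≈ 0.0200

PS ≈ 0.020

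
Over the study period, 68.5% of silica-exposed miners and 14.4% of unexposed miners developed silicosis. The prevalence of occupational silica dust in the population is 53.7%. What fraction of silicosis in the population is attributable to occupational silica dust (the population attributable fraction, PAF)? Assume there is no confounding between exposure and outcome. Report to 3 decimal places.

p₁ = 0.685, p₀ = 0.144.
Overall risk P(Y=1) = π·p₁ + (1−π)·p₀ = 0.537×0.685 + 0.463×0.144 = 0.43452.
Under exogeneity, PAF = [P(Y=1) − p₀] / P(Y=1).
PAF = (0.43452 − 0.144) / 0.43452 ≈ 0.6686

PAF ≈ 0.669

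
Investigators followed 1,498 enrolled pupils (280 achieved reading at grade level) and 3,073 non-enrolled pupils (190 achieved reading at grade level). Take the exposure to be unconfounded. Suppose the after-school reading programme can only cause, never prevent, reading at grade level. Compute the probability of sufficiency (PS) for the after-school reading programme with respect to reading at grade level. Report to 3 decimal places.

p₁ = P(outcome | exposed) = 280/1498 = 0.18692
p₀ = P(outcome | unexposed) = 190/3073 = 0.061829
Under exogeneity and monotonicity, PS = (p₁ − p₀) / (1 − p₀).
PS = (0.18692 − 0.061829) / (1 − 0.061829) = 0.12509 / 0.93817 ≈ 0.1333

PS ≈ 0.133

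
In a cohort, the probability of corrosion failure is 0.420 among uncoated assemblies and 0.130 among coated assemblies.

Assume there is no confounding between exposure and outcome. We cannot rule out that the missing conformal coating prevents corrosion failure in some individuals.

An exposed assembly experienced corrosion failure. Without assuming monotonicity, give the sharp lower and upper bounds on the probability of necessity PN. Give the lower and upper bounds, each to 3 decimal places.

Let p₁ = 0.42, p₀ = 0.13.
Under exogeneity alone the bounds on PN are max{0,(p₁−p₀)/p₁} ≤ PN ≤ min{1,(1−p₀)/p₁}.
  lower = (p₁ − p₀)/p₁ = 0.29 / 0.42 ≈ 0.6905
  upper = min{1, (1 − p₀)/p₁} = 0.87 / 0.42 ≈ 2.0714 → capped at 1

0.690 ≤ PN ≤ 1.000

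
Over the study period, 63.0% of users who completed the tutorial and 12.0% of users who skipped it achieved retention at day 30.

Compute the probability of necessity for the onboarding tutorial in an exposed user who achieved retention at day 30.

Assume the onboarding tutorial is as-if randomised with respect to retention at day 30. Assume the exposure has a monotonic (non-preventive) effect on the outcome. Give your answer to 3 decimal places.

PN ≈ 0.810

p₁ = 0.63, p₀ = 0.12.
Under exogeneity and monotonicity, PN = (p₁ − p₀) / p₁.
PN = (0.63 − 0.12) / 0.63 = 0.51 / 0.63 ≈ 0.8095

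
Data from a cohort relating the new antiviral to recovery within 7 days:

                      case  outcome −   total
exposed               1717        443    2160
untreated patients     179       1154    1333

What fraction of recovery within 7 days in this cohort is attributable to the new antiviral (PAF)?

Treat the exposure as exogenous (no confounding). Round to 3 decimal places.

p₁ = P(outcome | exposed) = 1717/2160 = 0.79491
p₀ = P(outcome | unexposed) = 179/1333 = 0.13428
Exposure prevalence π = 2160/3493 = 0.61838; overall risk P(Y=1) = 0.5428.
Under exogeneity, PAF = [P(Y=1) − p₀]/P(Y=1).
PAF = (0.5428 − 0.13428) / 0.5428 ≈ 0.7526

PAF ≈ 0.753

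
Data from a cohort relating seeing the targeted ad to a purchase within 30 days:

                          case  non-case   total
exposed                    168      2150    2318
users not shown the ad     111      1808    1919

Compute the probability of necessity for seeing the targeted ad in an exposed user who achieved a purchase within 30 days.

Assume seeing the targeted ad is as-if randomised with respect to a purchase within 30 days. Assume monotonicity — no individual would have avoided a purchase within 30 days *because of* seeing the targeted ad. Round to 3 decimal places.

p₁ = P(outcome | exposed) = 168/2318 = 0.072476
p₀ = P(outcome | unexposed) = 111/1919 = 0.057843
Under exogeneity and monotonicity, PN = (p₁ − p₀)/p₁.
PN = (0.072476 − 0.057843) / 0.072476 ≈ 0.2019

PN ≈ 0.202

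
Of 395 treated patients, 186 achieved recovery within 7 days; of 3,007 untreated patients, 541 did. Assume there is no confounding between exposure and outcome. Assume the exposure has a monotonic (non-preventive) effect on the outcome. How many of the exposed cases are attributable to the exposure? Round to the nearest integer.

about 115 cases

p₁ = P(outcome | exposed) = 186/395 = 0.47089
p₀ = P(outcome | unexposed) = 541/3007 = 0.17991
PN = (p₁ − p₀)/p₁ = (0.47089 − 0.17991) / 0.47089 ≈ 0.61793.
Attributable cases ≈ PN × (exposed cases) = 0.61793 × 186 ≈ 114.93.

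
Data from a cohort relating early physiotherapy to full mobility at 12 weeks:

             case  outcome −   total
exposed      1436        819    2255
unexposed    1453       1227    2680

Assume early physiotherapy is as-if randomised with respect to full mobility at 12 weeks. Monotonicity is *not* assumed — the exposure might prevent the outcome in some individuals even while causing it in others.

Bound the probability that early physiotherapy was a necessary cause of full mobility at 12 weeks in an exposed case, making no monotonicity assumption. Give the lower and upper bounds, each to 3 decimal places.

0.149 ≤ PN ≤ 0.719

p₁ = P(outcome | exposed) = 1436/2255 = 0.63681
p₀ = P(outcome | unexposed) = 1453/2680 = 0.54216
Under exogeneity alone the bounds on PN are max{0,(p₁−p₀)/p₁} ≤ PN ≤ min{1,(1−p₀)/p₁}.
  lower = (p₁ − p₀)/p₁ = 0.094643 / 0.63681 ≈ 0.1486
  upper = min{1, (1 − p₀)/p₁} = 0.45784 / 0.63681 ≈ 0.7190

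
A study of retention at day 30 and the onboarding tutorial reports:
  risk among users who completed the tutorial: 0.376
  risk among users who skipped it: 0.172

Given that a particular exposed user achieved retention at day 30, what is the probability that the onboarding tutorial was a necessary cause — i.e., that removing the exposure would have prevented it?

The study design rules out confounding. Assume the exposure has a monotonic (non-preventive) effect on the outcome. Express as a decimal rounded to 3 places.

Let p₁ = 0.376, p₀ = 0.172.
Under exogeneity and monotonicity, PN = (p₁ − p₀) / p₁.
PN = (0.376 − 0.172) / 0.376 = 0.204 / 0.376 ≈ 0.5426

PN ≈ 0.543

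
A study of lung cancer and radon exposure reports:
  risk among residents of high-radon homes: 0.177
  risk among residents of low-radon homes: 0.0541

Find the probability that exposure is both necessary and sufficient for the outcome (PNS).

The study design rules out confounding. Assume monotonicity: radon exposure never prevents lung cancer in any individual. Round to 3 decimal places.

Let p₁ = 0.177, p₀ = 0.0541.
Under exogeneity and monotonicity, PNS = p₁ − p₀.
PNS = 0.177 − 0.0541 = 0.1229

PNS ≈ 0.123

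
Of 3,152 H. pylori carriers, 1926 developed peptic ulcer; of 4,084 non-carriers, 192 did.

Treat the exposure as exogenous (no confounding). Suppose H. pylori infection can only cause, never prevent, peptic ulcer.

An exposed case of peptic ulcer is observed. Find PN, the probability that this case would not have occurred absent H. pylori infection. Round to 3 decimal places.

PN ≈ 0.923

p₁ = P(outcome | exposed) = 1926/3152 = 0.61104
p₀ = P(outcome | unexposed) = 192/4084 = 0.047013
Under exogeneity and monotonicity, PN = (p₁ − p₀) / p₁.
PN = (0.61104 − 0.047013) / 0.61104 = 0.56403 / 0.61104 ≈ 0.9231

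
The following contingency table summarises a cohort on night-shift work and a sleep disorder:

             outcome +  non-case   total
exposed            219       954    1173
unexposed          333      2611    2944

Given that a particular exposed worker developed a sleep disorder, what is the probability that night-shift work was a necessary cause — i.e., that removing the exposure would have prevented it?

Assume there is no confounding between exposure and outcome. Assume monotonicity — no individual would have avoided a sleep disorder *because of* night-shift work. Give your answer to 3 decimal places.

p₁ = P(outcome | exposed) = 219/1173 = 0.1867
p₀ = P(outcome | unexposed) = 333/2944 = 0.11311
Under exogeneity and monotonicity, PN = (p₁ − p₀)/p₁.
PN = (0.1867 − 0.11311) / 0.1867 ≈ 0.3942

PN ≈ 0.394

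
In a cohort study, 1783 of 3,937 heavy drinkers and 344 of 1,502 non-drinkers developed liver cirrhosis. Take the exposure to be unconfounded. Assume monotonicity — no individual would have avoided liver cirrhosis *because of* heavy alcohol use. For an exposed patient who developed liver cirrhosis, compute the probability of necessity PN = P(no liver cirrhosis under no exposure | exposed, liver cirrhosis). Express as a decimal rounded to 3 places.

p₁ = P(outcome | exposed) = 1783/3937 = 0.45288
p₀ = P(outcome | unexposed) = 344/1502 = 0.22903
Under exogeneity and monotonicity, PN = (p₁ − p₀) / p₁.
PN = (0.45288 − 0.22903) / 0.45288 = 0.22385 / 0.45288 ≈ 0.4943

PN ≈ 0.494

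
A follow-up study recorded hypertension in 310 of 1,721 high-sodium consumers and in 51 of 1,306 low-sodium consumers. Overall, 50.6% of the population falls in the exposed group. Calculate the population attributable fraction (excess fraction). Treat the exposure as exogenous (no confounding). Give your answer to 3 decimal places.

PAF ≈ 0.646

p₁ = P(outcome | exposed) = 310/1721 = 0.18013
p₀ = P(outcome | unexposed) = 51/1306 = 0.039051
Overall risk P(Y=1) = π·p₁ + (1−π)·p₀ = 0.506×0.18013 + 0.494×0.039051 = 0.11044.
Under exogeneity, PAF = [P(Y=1) − p₀] / P(Y=1).
PAF = (0.11044 − 0.039051) / 0.11044 ≈ 0.6464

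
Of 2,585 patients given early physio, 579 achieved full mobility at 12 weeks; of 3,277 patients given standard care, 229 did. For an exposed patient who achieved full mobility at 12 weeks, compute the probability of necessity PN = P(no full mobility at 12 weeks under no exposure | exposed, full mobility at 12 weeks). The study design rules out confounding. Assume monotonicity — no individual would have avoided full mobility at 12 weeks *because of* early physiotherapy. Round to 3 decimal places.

p₁ = P(outcome | exposed) = 579/2585 = 0.22398
p₀ = P(outcome | unexposed) = 229/3277 = 0.069881
Under exogeneity and monotonicity, PN = (p₁ − p₀) / p₁.
PN = (0.22398 − 0.069881) / 0.22398 = 0.1541 / 0.22398 ≈ 0.6880

PN ≈ 0.688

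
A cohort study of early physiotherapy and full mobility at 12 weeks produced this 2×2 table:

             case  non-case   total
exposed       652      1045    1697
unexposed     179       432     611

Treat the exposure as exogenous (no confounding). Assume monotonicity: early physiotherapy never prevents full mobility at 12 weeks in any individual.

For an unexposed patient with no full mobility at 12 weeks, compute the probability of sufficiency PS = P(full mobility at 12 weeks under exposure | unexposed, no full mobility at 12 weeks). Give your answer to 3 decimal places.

PS ≈ 0.129

p₁ = P(outcome | exposed) = 652/1697 = 0.38421
p₀ = P(outcome | unexposed) = 179/611 = 0.29296
Under exogeneity and monotonicity, PS = (p₁ − p₀)/(1 − p₀).
PS = (0.38421 − 0.29296) / 0.70704 ≈ 0.1291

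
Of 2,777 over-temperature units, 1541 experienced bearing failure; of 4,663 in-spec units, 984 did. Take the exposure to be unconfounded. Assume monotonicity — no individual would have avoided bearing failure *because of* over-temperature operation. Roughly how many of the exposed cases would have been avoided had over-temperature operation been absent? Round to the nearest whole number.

about 955 cases

p₁ = P(outcome | exposed) = 1541/2777 = 0.55492
p₀ = P(outcome | unexposed) = 984/4663 = 0.21102
PN = (p₁ − p₀)/p₁ = (0.55492 − 0.21102) / 0.55492 ≈ 0.61972.
Attributable cases ≈ PN × (exposed cases) = 0.61972 × 1541 ≈ 954.99.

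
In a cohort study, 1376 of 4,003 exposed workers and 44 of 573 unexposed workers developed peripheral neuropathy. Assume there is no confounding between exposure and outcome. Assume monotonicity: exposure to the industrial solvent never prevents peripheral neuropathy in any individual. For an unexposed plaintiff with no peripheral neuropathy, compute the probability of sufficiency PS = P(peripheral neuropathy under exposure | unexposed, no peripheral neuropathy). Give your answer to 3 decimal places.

p₁ = P(outcome | exposed) = 1376/4003 = 0.34374
p₀ = P(outcome | unexposed) = 44/573 = 0.076789
Under exogeneity and monotonicity, PS = (p₁ − p₀) / (1 − p₀).
PS = (0.34374 − 0.076789) / (1 − 0.076789) = 0.26695 / 0.92321 ≈ 0.2892

PS ≈ 0.289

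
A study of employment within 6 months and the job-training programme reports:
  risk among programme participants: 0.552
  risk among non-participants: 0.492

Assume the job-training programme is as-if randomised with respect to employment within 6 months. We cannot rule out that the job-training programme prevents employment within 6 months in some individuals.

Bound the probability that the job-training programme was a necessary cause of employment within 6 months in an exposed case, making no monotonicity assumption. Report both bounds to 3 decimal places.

Let p₁ = 0.552, p₀ = 0.492.
Under exogeneity alone the bounds on PN are max{0,(p₁−p₀)/p₁} ≤ PN ≤ min{1,(1−p₀)/p₁}.
  lower = (p₁ − p₀)/p₁ = 0.06 / 0.552 ≈ 0.1087
  upper = min{1, (1 − p₀)/p₁} = 0.508 / 0.552 ≈ 0.9203

0.109 ≤ PN ≤ 0.920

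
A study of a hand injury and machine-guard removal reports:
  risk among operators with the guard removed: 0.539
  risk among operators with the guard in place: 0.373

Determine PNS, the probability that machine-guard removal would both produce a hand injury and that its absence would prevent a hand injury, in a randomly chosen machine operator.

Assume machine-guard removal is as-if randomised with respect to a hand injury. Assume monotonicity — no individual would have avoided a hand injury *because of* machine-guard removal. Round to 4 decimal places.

Let p₁ = 0.539, p₀ = 0.373.
Under exogeneity and monotonicity, PNS = p₁ − p₀.
PNS = 0.539 − 0.373 = 0.166

PNS ≈ 0.1660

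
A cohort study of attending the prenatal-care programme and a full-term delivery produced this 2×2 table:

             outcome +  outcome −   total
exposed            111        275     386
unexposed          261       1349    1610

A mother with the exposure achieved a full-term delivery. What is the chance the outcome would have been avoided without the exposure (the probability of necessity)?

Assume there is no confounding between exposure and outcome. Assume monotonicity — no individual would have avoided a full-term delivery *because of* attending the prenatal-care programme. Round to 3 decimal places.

p₁ = P(outcome | exposed) = 111/386 = 0.28756
p₀ = P(outcome | unexposed) = 261/1610 = 0.16211
Under exogeneity and monotonicity, PN = (p₁ − p₀) / p₁.
PN = (0.28756 − 0.16211) / 0.28756 = 0.12545 / 0.28756 ≈ 0.4363

PN ≈ 0.436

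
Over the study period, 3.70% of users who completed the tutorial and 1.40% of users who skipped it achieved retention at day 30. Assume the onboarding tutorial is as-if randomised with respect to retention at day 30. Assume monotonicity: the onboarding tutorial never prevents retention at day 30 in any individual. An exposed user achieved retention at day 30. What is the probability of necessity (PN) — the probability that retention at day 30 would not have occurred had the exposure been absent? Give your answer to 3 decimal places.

PN ≈ 0.622

p₁ = 0.037, p₀ = 0.014.
Under exogeneity and monotonicity, PN = (p₁ − p₀) / p₁.
PN = (0.037 − 0.014) / 0.037 = 0.023 / 0.037 ≈ 0.6216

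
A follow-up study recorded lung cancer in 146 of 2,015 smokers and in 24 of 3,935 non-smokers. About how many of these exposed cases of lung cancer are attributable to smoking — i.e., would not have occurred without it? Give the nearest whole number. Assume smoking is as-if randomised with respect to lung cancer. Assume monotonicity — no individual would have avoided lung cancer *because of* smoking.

about 134 cases

p₁ = P(outcome | exposed) = 146/2015 = 0.072457
p₀ = P(outcome | unexposed) = 24/3935 = 0.0060991
PN = (p₁ − p₀)/p₁ = (0.072457 − 0.0060991) / 0.072457 ≈ 0.91582.
Attributable cases ≈ PN × (exposed cases) = 0.91582 × 146 ≈ 133.71.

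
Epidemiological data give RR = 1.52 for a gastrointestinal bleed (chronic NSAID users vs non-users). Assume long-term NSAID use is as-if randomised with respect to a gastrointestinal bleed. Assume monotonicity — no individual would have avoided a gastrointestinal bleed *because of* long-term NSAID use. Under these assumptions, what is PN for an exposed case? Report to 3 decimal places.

Under exogeneity and monotonicity, PN = (RR − 1) / RR = 1 − 1/RR.
PN = (1.52 − 1) / 1.52 = 0.52 / 1.52 ≈ 0.3421

PN ≈ 0.342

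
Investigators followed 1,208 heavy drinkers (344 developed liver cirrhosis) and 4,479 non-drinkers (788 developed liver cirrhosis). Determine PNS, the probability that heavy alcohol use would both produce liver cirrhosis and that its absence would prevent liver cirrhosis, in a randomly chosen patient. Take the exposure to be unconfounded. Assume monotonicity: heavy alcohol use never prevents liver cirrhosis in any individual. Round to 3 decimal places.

p₁ = P(outcome | exposed) = 344/1208 = 0.28477
p₀ = P(outcome | unexposed) = 788/4479 = 0.17593
Under exogeneity and monotonicity, PNS = p₁ − p₀.
PNS = 0.28477 − 0.17593 = 0.10884

PNS ≈ 0.109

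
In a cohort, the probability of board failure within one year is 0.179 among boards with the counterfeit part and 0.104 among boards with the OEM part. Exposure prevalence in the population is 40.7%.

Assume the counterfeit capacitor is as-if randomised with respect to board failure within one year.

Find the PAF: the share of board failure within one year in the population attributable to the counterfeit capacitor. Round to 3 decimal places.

Let p₁ = 0.179, p₀ = 0.104.
Overall risk P(Y=1) = π·p₁ + (1−π)·p₀ = 0.407×0.179 + 0.593×0.104 = 0.13453.
Under exogeneity, PAF = [P(Y=1) − p₀] / P(Y=1).
PAF = (0.13453 − 0.104) / 0.13453 ≈ 0.2269

PAF ≈ 0.227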